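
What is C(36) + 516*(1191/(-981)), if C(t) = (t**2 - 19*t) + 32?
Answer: 1912/109 ≈ 17.541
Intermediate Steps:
C(t) = 32 + t**2 - 19*t
C(36) + 516*(1191/(-981)) = (32 + 36**2 - 19*36) + 516*(1191/(-981)) = (32 + 1296 - 684) + 516*(1191*(-1/981)) = 644 + 516*(-397/327) = 644 - 68284/109 = 1912/109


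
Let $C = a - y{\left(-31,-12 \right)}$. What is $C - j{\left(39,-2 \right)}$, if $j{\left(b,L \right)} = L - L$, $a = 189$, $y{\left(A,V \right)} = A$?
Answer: $220$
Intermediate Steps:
$j{\left(b,L \right)} = 0$
$C = 220$ ($C = 189 - -31 = 189 + 31 = 220$)
$C - j{\left(39,-2 \right)} = 220 - 0 = 220 + 0 = 220$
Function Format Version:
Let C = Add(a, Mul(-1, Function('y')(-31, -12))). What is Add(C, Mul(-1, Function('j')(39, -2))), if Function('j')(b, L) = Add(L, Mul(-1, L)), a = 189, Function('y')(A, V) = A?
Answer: 220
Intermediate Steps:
Function('j')(b, L) = 0
C = 220 (C = Add(189, Mul(-1, -31)) = Add(189, 31) = 220)
Add(C, Mul(-1, Function('j')(39, -2))) = Add(220, Mul(-1, 0)) = Add(220, 0) = 220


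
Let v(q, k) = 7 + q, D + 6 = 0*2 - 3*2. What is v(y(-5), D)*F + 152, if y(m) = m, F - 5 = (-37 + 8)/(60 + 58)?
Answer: 9529/59 ≈ 161.51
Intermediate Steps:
D = -12 (D = -6 + (0*2 - 3*2) = -6 + (0 - 6) = -6 - 6 = -12)
F = 561/118 (F = 5 + (-37 + 8)/(60 + 58) = 5 - 29/118 = 561/118 ≈ 4.7542)
v(y(-5), D)*F + 152 = (7 - 5)*(561/118) + 152 = 2*(561/118) + 152 = 561/59 + 152 = 9529/59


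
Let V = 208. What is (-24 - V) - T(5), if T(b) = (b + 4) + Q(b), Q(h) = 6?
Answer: -247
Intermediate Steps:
T(b) = 10 + b (T(b) = (b + 4) + 6 = (4 + b) + 6 = 10 + b)
(-24 - V) - T(5) = (-24 - 1*208) - (10 + 5) = (-24 - 208) - 1*15 = -232 - 15 = -247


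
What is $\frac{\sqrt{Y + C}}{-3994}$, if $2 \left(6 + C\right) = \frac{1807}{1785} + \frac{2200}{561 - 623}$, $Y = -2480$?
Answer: $- \frac{i \sqrt{30659253509010}}{442015980} \approx - 0.012527 i$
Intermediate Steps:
$C = - \frac{2571503}{110670}$ ($C = -6 + \frac{\frac{1807}{1785} + \frac{2200}{561 - 623}}{2} = -6 + \frac{1807 \cdot \frac{1}{1785} + \frac{2200}{-62}}{2} = -6 + \frac{\frac{1807}{1785} + 2200 \left(- \frac{1}{62}\right)}{2} = -6 + \frac{\frac{1807}{1785} - \frac{1100}{31}}{2} = -6 + \frac{1}{2} \left(- \frac{1907483}{55335}\right) = -6 - \frac{1907483}{110670} = - \frac{2571503}{110670} \approx -23.236$)
$\frac{\sqrt{Y + C}}{-3994} = \frac{\sqrt{-2480 - \frac{2571503}{110670}}}{-3994} = \sqrt{- \frac{277033103}{110670}} \left(- \frac{1}{3994}\right) = \frac{i \sqrt{30659253509010}}{110670} \left(- \frac{1}{3994}\right) = - \frac{i \sqrt{30659253509010}}{442015980}$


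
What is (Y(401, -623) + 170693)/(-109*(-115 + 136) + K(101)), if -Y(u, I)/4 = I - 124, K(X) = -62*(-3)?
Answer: -173681/2103 ≈ -82.587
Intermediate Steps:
K(X) = 186
Y(u, I) = 496 - 4*I (Y(u, I) = -4*(I - 124) = -4*(-124 + I) = 496 - 4*I)
(Y(401, -623) + 170693)/(-109*(-115 + 136) + K(101)) = ((496 - 4*(-623)) + 170693)/(-109*(-115 + 136) + 186) = ((496 + 2492) + 170693)/(-109*21 + 186) = (2988 + 170693)/(-2289 + 186) = 173681/(-2103) = 173681*(-1/2103) = -173681/2103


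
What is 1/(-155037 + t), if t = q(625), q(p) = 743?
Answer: -1/154294 ≈ -6.4811e-6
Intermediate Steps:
t = 743
1/(-155037 + t) = 1/(-155037 + 743) = 1/(-154294) = -1/154294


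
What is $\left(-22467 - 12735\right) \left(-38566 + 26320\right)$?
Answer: $431083692$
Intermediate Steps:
$\left(-22467 - 12735\right) \left(-38566 + 26320\right) = \left(-35202\right) \left(-12246\right) = 431083692$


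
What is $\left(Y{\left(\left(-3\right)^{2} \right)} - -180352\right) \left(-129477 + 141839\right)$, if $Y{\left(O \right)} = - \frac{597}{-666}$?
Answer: $\frac{247476998083}{111} \approx 2.2295 \cdot 10^{9}$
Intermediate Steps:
$Y{\left(O \right)} = \frac{199}{222}$ ($Y{\left(O \right)} = - \frac{597 \left(-1\right)}{666} = \left(-1\right) \left(- \frac{199}{222}\right) = \frac{199}{222}$)
$\left(Y{\left(\left(-3\right)^{2} \right)} - -180352\right) \left(-129477 + 141839\right) = \left(\frac{199}{222} - -180352\right) \left(-129477 + 141839\right) = \left(\frac{199}{222} + 180352\right) 12362 = \frac{40038343}{222} \cdot 12362 = \frac{247476998083}{111}$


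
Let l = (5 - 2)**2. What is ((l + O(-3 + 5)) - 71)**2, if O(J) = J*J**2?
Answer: 2916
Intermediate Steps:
O(J) = J**3
l = 9 (l = 3**2 = 9)
((l + O(-3 + 5)) - 71)**2 = ((9 + (-3 + 5)**3) - 71)**2 = ((9 + 2**3) - 71)**2 = ((9 + 8) - 71)**2 = (17 - 71)**2 = (-54)**2 = 2916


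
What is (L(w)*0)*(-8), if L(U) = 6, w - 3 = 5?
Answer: 0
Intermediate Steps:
w = 8 (w = 3 + 5 = 8)
(L(w)*0)*(-8) = (6*0)*(-8) = 0*(-8) = 0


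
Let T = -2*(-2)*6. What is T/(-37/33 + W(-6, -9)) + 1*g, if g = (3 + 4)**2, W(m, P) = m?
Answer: 10723/235 ≈ 45.630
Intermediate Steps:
g = 49 (g = 7**2 = 49)
T = 24 (T = 4*6 = 24)
T/(-37/33 + W(-6, -9)) + 1*g = 24/(-37/33 - 6) + 1*49 = 24/(-37*1/33 - 6) + 49 = 24/(-37/33 - 6) + 49 = 24/(-235/33) + 49 = -33/235*24 + 49 = -792/235 + 49 = 10723/235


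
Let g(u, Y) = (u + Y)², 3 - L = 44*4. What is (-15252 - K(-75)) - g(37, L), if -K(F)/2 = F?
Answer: -33898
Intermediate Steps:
K(F) = -2*F
L = -173 (L = 3 - 44*4 = 3 - 1*176 = 3 - 176 = -173)
g(u, Y) = (Y + u)²
(-15252 - K(-75)) - g(37, L) = (-15252 - (-2)*(-75)) - (-173 + 37)² = (-15252 - 1*150) - 1*(-136)² = (-15252 - 150) - 1*18496 = -15402 - 18496 = -33898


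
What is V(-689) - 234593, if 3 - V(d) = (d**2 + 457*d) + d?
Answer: -393749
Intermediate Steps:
V(d) = 3 - d**2 - 458*d (V(d) = 3 - ((d**2 + 457*d) + d) = 3 - (d**2 + 458*d) = 3 + (-d**2 - 458*d) = 3 - d**2 - 458*d)
V(-689) - 234593 = (3 - 1*(-689)**2 - 458*(-689)) - 234593 = (3 - 1*474721 + 315562) - 234593 = (3 - 474721 + 315562) - 234593 = -159156 - 234593 = -393749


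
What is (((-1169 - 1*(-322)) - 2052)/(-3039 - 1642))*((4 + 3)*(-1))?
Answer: -20293/4681 ≈ -4.3352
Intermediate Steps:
(((-1169 - 1*(-322)) - 2052)/(-3039 - 1642))*((4 + 3)*(-1)) = (((-1169 + 322) - 2052)/(-4681))*(7*(-1)) = ((-847 - 2052)*(-1/4681))*(-7) = -2899*(-1/4681)*(-7) = (2899/4681)*(-7) = -20293/4681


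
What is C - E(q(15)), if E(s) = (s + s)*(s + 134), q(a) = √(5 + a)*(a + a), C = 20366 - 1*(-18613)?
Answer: 2979 - 16080*√5 ≈ -32977.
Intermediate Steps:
C = 38979 (C = 20366 + 18613 = 38979)
q(a) = 2*a*√(5 + a) (q(a) = √(5 + a)*(2*a) = 2*a*√(5 + a))
E(s) = 2*s*(134 + s) (E(s) = (2*s)*(134 + s) = 2*s*(134 + s))
C - E(q(15)) = 38979 - 2*2*15*√(5 + 15)*(134 + 2*15*√(5 + 15)) = 38979 - 2*2*15*√20*(134 + 2*15*√20) = 38979 - 2*2*15*(2*√5)*(134 + 2*15*(2*√5)) = 38979 - 2*60*√5*(134 + 60*√5) = 38979 - 120*√5*(134 + 60*√5)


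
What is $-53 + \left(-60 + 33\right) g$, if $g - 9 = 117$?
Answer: $-3455$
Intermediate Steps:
$g = 126$ ($g = 9 + 117 = 126$)
$-53 + \left(-60 + 33\right) g = -53 + \left(-60 + 33\right) 126 = -53 - 3402 = -3455$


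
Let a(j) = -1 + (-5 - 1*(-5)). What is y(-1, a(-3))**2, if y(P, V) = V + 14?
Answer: 169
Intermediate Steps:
a(j) = -1 (a(j) = -1 + (-5 + 5) = -1 + 0 = -1)
y(P, V) = 14 + V
y(-1, a(-3))**2 = (14 - 1)**2 = 13**2 = 169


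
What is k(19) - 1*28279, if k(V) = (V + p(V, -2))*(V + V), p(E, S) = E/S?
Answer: -27918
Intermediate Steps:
k(V) = V**2 (k(V) = (V + V/(-2))*(V + V) = (V + V*(-1/2))*(2*V) = (V - V/2)*(2*V) = (V/2)*(2*V) = V**2)
k(19) - 1*28279 = 19**2 - 1*28279 = 361 - 28279 = -27918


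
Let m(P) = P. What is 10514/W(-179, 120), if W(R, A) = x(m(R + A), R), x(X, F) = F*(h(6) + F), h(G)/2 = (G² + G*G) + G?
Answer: 10514/4117 ≈ 2.5538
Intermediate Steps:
h(G) = 2*G + 4*G² (h(G) = 2*((G² + G*G) + G) = 2*((G² + G²) + G) = 2*(2*G² + G) = 2*(G + 2*G²) = 2*G + 4*G²)
x(X, F) = F*(156 + F) (x(X, F) = F*(2*6*(1 + 2*6) + F) = F*(2*6*(1 + 12) + F) = F*(2*6*13 + F) = F*(156 + F))
W(R, A) = R*(156 + R)
10514/W(-179, 120) = 10514/((-179*(156 - 179))) = 10514/((-179*(-23))) = 10514/4117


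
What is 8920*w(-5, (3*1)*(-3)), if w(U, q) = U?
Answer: -44600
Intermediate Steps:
8920*w(-5, (3*1)*(-3)) = 8920*(-5) = -44600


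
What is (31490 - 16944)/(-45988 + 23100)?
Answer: -7273/11444 ≈ -0.63553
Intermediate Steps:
(31490 - 16944)/(-45988 + 23100) = 14546/(-22888) = 14546*(-1/22888) = -7273/11444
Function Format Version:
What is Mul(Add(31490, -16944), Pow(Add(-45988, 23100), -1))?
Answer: Rational(-7273, 11444) ≈ -0.63553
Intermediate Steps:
Mul(Add(31490, -16944), Pow(Add(-45988, 23100), -1)) = Mul(14546, Pow(-22888, -1)) = Mul(14546, Rational(-1, 22888)) = Rational(-7273, 11444)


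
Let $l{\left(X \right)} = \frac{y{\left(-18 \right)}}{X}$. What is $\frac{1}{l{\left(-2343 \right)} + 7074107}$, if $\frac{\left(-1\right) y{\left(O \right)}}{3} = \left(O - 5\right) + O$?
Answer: $\frac{781}{5524877526} \approx 1.4136 \cdot 10^{-7}$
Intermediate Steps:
$y{\left(O \right)} = 15 - 6 O$ ($y{\left(O \right)} = - 3 \left(\left(O - 5\right) + O\right) = - 3 \left(\left(-5 + O\right) + O\right) = - 3 \left(-5 + 2 O\right) = 15 - 6 O$)
$l{\left(X \right)} = \frac{123}{X}$ ($l{\left(X \right)} = \frac{15 - -108}{X} = \frac{15 + 108}{X} = \frac{123}{X}$)
$\frac{1}{l{\left(-2343 \right)} + 7074107} = \frac{1}{\frac{123}{-2343} + 7074107} = \frac{1}{123 \left(- \frac{1}{2343}\right) + 7074107} = \frac{1}{- \frac{41}{781} + 7074107} = \frac{1}{\frac{5524877526}{781}} = \frac{781}{5524877526}$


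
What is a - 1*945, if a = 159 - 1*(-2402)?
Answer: 1616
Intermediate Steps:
a = 2561 (a = 159 + 2402 = 2561)
a - 1*945 = 2561 - 1*945 = 2561 - 945 = 1616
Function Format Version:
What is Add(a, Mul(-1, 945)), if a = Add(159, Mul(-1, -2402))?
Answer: 1616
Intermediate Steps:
a = 2561 (a = Add(159, 2402) = 2561)
Add(a, Mul(-1, 945)) = Add(2561, Mul(-1, 945)) = Add(2561, -945) = 1616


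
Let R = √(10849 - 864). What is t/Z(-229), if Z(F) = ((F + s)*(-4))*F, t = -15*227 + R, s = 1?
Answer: 1135/69616 - √9985/208848 ≈ 0.015825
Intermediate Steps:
R = √9985 ≈ 99.925
t = -3405 + √9985 (t = -15*227 + √9985 = -3405 + √9985 ≈ -3305.1)
Z(F) = F*(-4 - 4*F) (Z(F) = ((F + 1)*(-4))*F = ((1 + F)*(-4))*F = (-4 - 4*F)*F = F*(-4 - 4*F))
t/Z(-229) = (-3405 + √9985)/((-4*(-229)*(1 - 229))) = (-3405 + √9985)/((-4*(-229)*(-228))) = (-3405 + √9985)/(-208848) = (-3405 + √9985)*(-1/208848) = 1135/69616 - √9985/208848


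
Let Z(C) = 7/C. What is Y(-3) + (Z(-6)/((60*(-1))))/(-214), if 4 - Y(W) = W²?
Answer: -385207/77040 ≈ -5.0001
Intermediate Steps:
Y(W) = 4 - W²
Y(-3) + (Z(-6)/((60*(-1))))/(-214) = (4 - 1*(-3)²) + ((7/(-6))/((60*(-1))))/(-214) = (4 - 1*9) + ((7*(-⅙))/(-60))*(-1/214) = (4 - 9) - 7/6*(-1/60)*(-1/214) = -5 + (7/360)*(-1/214) = -5 - 7/77040 = -385207/77040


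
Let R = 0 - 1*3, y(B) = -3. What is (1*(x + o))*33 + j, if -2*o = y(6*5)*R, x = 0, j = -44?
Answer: -385/2 ≈ -192.50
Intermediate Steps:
R = -3 (R = 0 - 3 = -3)
o = -9/2 (o = -(-3)*(-3)/2 = -1/2*9 = -9/2 ≈ -4.5000)
(1*(x + o))*33 + j = (1*(0 - 9/2))*33 - 44 = (1*(-9/2))*33 - 44 = -9/2*33 - 44 = -297/2 - 44 = -385/2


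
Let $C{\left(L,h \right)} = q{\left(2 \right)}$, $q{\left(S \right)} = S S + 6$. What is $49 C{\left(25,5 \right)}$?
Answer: $490$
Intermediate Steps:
$q{\left(S \right)} = 6 + S^{2}$ ($q{\left(S \right)} = S^{2} + 6 = 6 + S^{2}$)
$C{\left(L,h \right)} = 10$ ($C{\left(L,h \right)} = 6 + 2^{2} = 6 + 4 = 10$)
$49 C{\left(25,5 \right)} = 49 \cdot 10 = 490$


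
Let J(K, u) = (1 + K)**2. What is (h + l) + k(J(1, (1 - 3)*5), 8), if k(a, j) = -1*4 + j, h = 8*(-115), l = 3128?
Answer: 2212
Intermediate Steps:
h = -920
k(a, j) = -4 + j
(h + l) + k(J(1, (1 - 3)*5), 8) = (-920 + 3128) + (-4 + 8) = 2208 + 4 = 2212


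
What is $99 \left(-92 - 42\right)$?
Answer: $-13266$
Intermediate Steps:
$99 \left(-92 - 42\right) = 99 \left(-134\right) = -13266$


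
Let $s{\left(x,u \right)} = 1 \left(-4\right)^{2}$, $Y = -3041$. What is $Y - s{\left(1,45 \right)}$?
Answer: $-3057$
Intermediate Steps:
$s{\left(x,u \right)} = 16$ ($s{\left(x,u \right)} = 1 \cdot 16 = 16$)
$Y - s{\left(1,45 \right)} = -3041 - 16 = -3057$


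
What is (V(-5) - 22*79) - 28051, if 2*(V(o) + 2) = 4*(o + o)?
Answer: -29811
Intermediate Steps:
V(o) = -2 + 4*o (V(o) = -2 + (4*(o + o))/2 = -2 + (4*(2*o))/2 = -2 + (8*o)/2 = -2 + 4*o)
(V(-5) - 22*79) - 28051 = ((-2 + 4*(-5)) - 22*79) - 28051 = ((-2 - 20) - 1738) - 28051 = (-22 - 1738) - 28051 = -1760 - 28051 = -29811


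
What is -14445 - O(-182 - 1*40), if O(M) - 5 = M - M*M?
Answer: 35056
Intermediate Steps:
O(M) = 5 + M - M² (O(M) = 5 + (M - M*M) = 5 + (M - M²) = 5 + M - M²)
-14445 - O(-182 - 1*40) = -14445 - (5 + (-182 - 1*40) - (-182 - 1*40)²) = -14445 - (5 + (-182 - 40) - (-182 - 40)²) = -14445 - (5 - 222 - 1*(-222)²) = -14445 - (5 - 222 - 1*49284) = -14445 - (5 - 222 - 49284) = -14445 - 1*(-49501) = -14445 + 49501 = 35056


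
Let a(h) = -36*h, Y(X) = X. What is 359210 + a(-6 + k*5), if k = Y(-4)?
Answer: 360146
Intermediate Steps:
k = -4
359210 + a(-6 + k*5) = 359210 - 36*(-6 - 4*5) = 359210 - 36*(-6 - 20) = 359210 - 36*(-26) = 359210 + 936 = 360146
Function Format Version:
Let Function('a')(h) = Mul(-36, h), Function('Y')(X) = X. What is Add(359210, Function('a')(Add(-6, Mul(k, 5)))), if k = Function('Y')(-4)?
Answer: 360146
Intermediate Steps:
k = -4
Add(359210, Function('a')(Add(-6, Mul(k, 5)))) = Add(359210, Mul(-36, Add(-6, Mul(-4, 5)))) = Add(359210, Mul(-36, Add(-6, -20))) = Add(359210, Mul(-36, -26)) = Add(359210, 936) = 360146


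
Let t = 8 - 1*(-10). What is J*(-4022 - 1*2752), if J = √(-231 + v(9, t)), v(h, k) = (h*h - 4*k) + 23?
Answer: -6774*I*√199 ≈ -95559.0*I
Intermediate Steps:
t = 18 (t = 8 + 10 = 18)
v(h, k) = 23 + h² - 4*k (v(h, k) = (h² - 4*k) + 23 = 23 + h² - 4*k)
J = I*√199 (J = √(-231 + (23 + 9² - 4*18)) = √(-231 + (23 + 81 - 72)) = √(-231 + 32) = √(-199) = I*√199 ≈ 14.107*I)
J*(-4022 - 1*2752) = (I*√199)*(-4022 - 1*2752) = (I*√199)*(-4022 - 2752) = (I*√199)*(-6774) = -6774*I*√199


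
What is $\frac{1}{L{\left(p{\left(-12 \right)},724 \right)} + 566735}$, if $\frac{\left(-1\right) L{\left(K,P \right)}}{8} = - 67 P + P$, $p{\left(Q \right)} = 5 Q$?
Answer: $\frac{1}{949007} \approx 1.0537 \cdot 10^{-6}$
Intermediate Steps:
$L{\left(K,P \right)} = 528 P$ ($L{\left(K,P \right)} = - 8 \left(- 67 P + P\right) = - 8 \left(- 66 P\right) = 528 P$)
$\frac{1}{L{\left(p{\left(-12 \right)},724 \right)} + 566735} = \frac{1}{528 \cdot 724 + 566735} = \frac{1}{382272 + 566735} = \frac{1}{949007}$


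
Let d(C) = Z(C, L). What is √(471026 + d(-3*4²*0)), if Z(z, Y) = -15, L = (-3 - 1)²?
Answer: √471011 ≈ 686.30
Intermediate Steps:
L = 16 (L = (-4)² = 16)
d(C) = -15
√(471026 + d(-3*4²*0)) = √(471026 - 15) = √471011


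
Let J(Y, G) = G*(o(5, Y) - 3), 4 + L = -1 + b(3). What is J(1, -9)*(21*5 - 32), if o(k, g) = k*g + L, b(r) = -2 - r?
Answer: 5256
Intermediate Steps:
L = -10 (L = -4 + (-1 + (-2 - 1*3)) = -4 + (-1 + (-2 - 3)) = -4 + (-1 - 5) = -4 - 6 = -10)
o(k, g) = -10 + g*k (o(k, g) = k*g - 10 = g*k - 10 = -10 + g*k)
J(Y, G) = G*(-13 + 5*Y) (J(Y, G) = G*((-10 + Y*5) - 3) = G*((-10 + 5*Y) - 3) = G*(-13 + 5*Y))
J(1, -9)*(21*5 - 32) = (-9*(-13 + 5*1))*(21*5 - 32) = (-9*(-13 + 5))*(105 - 32) = -9*(-8)*73 = 72*73 = 5256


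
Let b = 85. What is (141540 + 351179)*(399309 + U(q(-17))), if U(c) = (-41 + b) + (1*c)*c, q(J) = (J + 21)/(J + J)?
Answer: 56866188294099/289 ≈ 1.9677e+11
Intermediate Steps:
q(J) = (21 + J)/(2*J) (q(J) = (21 + J)/((2*J)) = (21 + J)*(1/(2*J)) = (21 + J)/(2*J))
U(c) = 44 + c**2 (U(c) = (-41 + 85) + (1*c)*c = 44 + c*c = 44 + c**2)
(141540 + 351179)*(399309 + U(q(-17))) = (141540 + 351179)*(399309 + (44 + ((1/2)*(21 - 17)/(-17))**2)) = 492719*(399309 + (44 + ((1/2)*(-1/17)*4)**2)) = 492719*(399309 + (44 + (-2/17)**2)) = 492719*(399309 + (44 + 4/289)) = 492719*(399309 + 12720/289) = 492719*(115413021/289) = 56866188294099/289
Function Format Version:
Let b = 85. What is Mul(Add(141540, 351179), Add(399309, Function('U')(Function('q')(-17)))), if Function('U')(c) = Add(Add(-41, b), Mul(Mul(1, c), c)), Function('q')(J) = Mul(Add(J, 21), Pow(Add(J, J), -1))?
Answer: Rational(56866188294099, 289) ≈ 1.9677e+11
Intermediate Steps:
Function('q')(J) = Mul(Rational(1, 2), Pow(J, -1), Add(21, J)) (Function('q')(J) = Mul(Add(21, J), Pow(Mul(2, J), -1)) = Mul(Add(21, J), Mul(Rational(1, 2), Pow(J, -1))) = Mul(Rational(1, 2), Pow(J, -1), Add(21, J)))
Function('U')(c) = Add(44, Pow(c, 2)) (Function('U')(c) = Add(Add(-41, 85), Mul(Mul(1, c), c)) = Add(44, Mul(c, c)) = Add(44, Pow(c, 2)))
Mul(Add(141540, 351179), Add(399309, Function('U')(Function('q')(-17)))) = Mul(Add(141540, 351179), Add(399309, Add(44, Pow(Mul(Rational(1, 2), Pow(-17, -1), Add(21, -17)), 2)))) = Mul(492719, Add(399309, Add(44, Pow(Mul(Rational(1, 2), Rational(-1, 17), 4), 2)))) = Mul(492719, Add(399309, Add(44, Pow(Rational(-2, 17), 2)))) = Mul(492719, Add(399309, Add(44, Rational(4, 289)))) = Mul(492719, Add(399309, Rational(12720, 289))) = Mul(492719, Rational(115413021, 289)) = Rational(56866188294099, 289)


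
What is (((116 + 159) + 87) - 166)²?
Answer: 38416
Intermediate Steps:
(((116 + 159) + 87) - 166)² = ((275 + 87) - 166)² = (362 - 166)² = 196² = 38416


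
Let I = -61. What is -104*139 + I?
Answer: -14517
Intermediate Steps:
-104*139 + I = -104*139 - 61 = -14456 - 61 = -14517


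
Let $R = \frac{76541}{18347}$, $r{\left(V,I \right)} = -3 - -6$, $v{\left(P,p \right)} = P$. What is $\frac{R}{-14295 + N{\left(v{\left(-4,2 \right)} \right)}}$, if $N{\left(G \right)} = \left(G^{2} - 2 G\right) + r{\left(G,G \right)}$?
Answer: $- \frac{76541}{261774996} \approx -0.00029239$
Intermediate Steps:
$r{\left(V,I \right)} = 3$ ($r{\left(V,I \right)} = -3 + 6 = 3$)
$R = \frac{76541}{18347}$ ($R = 76541 \cdot \frac{1}{18347} = \frac{76541}{18347} \approx 4.1719$)
$N{\left(G \right)} = 3 + G^{2} - 2 G$ ($N{\left(G \right)} = \left(G^{2} - 2 G\right) + 3 = 3 + G^{2} - 2 G$)
$\frac{R}{-14295 + N{\left(v{\left(-4,2 \right)} \right)}} = \frac{76541}{18347 \left(-14295 + \left(3 + \left(-4\right)^{2} - -8\right)\right)} = \frac{76541}{18347 \left(-14295 + \left(3 + 16 + 8\right)\right)} = \frac{76541}{18347 \left(-14295 + 27\right)} = \frac{76541}{18347 \left(-14268\right)} = \frac{76541}{18347} \left(- \frac{1}{14268}\right) = - \frac{76541}{261774996}$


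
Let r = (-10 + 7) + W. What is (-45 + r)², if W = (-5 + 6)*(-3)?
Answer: 2601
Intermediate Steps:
W = -3 (W = 1*(-3) = -3)
r = -6 (r = (-10 + 7) - 3 = -3 - 3 = -6)
(-45 + r)² = (-45 - 6)² = (-51)² = 2601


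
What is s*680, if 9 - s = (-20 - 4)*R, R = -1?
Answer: -10200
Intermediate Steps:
s = -15 (s = 9 - (-20 - 4)*(-1) = 9 - (-24)*(-1) = 9 - 1*24 = 9 - 24 = -15)
s*680 = -15*680 = -10200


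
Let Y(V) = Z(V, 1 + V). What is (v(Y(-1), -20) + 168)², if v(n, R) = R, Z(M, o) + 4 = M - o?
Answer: 21904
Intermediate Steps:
Z(M, o) = -4 + M - o (Z(M, o) = -4 + (M - o) = -4 + M - o)
Y(V) = -5 (Y(V) = -4 + V - (1 + V) = -4 + V + (-1 - V) = -5)
(v(Y(-1), -20) + 168)² = (-20 + 168)² = 148² = 21904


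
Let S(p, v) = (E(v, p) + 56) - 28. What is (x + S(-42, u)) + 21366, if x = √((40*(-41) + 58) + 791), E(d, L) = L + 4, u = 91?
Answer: 21356 + I*√791 ≈ 21356.0 + 28.125*I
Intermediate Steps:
E(d, L) = 4 + L
S(p, v) = 32 + p (S(p, v) = ((4 + p) + 56) - 28 = (60 + p) - 28 = 32 + p)
x = I*√791 (x = √((-1640 + 58) + 791) = √(-1582 + 791) = √(-791) = I*√791 ≈ 28.125*I)
(x + S(-42, u)) + 21366 = (I*√791 + (32 - 42)) + 21366 = (I*√791 - 10) + 21366 = (-10 + I*√791) + 21366 = 21356 + I*√791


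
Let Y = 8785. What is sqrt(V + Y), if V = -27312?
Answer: I*sqrt(18527) ≈ 136.11*I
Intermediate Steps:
sqrt(V + Y) = sqrt(-27312 + 8785) = sqrt(-18527) = I*sqrt(18527)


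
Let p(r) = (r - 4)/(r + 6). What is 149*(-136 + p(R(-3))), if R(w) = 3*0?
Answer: -61090/3 ≈ -20363.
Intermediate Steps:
R(w) = 0
p(r) = (-4 + r)/(6 + r)
149*(-136 + p(R(-3))) = 149*(-136 + (-4 + 0)/(6 + 0)) = 149*(-136 - 4/6) = 149*(-136 + (1/6)*(-4)) = 149*(-136 - 2/3) = 149*(-410/3) = -61090/3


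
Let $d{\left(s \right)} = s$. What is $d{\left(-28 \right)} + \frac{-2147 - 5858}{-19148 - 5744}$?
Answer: $- \frac{688971}{24892} \approx -27.678$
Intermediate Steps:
$d{\left(-28 \right)} + \frac{-2147 - 5858}{-19148 - 5744} = -28 + \frac{-2147 - 5858}{-19148 - 5744} = -28 - \frac{8005}{-24892} = -28 - - \frac{8005}{24892} = -28 + \frac{8005}{24892} = - \frac{688971}{24892}$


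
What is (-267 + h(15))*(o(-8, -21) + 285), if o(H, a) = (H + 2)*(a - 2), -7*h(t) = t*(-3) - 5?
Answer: -769437/7 ≈ -1.0992e+5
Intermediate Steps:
h(t) = 5/7 + 3*t/7 (h(t) = -(t*(-3) - 5)/7 = -(-3*t - 5)/7 = -(-5 - 3*t)/7 = 5/7 + 3*t/7)
o(H, a) = (-2 + a)*(2 + H) (o(H, a) = (2 + H)*(-2 + a) = (-2 + a)*(2 + H))
(-267 + h(15))*(o(-8, -21) + 285) = (-267 + (5/7 + (3/7)*15))*((-4 - 2*(-8) + 2*(-21) - 8*(-21)) + 285) = (-267 + (5/7 + 45/7))*((-4 + 16 - 42 + 168) + 285) = (-267 + 50/7)*(138 + 285) = -1819/7*423 = -769437/7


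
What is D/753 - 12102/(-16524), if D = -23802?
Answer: -21343969/691254 ≈ -30.877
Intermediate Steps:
D/753 - 12102/(-16524) = -23802/753 - 12102/(-16524) = -23802*1/753 - 12102*(-1/16524) = -7934/251 + 2017/2754 = -21343969/691254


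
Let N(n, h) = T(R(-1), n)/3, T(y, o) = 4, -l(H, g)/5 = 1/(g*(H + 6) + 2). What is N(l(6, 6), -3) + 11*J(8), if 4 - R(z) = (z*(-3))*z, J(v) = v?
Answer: 268/3 ≈ 89.333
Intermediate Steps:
R(z) = 4 + 3*z² (R(z) = 4 - z*(-3)*z = 4 - (-3*z)*z = 4 - (-3)*z² = 4 + 3*z²)
l(H, g) = -5/(2 + g*(6 + H)) (l(H, g) = -5/(g*(H + 6) + 2) = -5/(g*(6 + H) + 2) = -5/(2 + g*(6 + H)))
N(n, h) = 4/3
N(l(6, 6), -3) + 11*J(8) = 4/3 + 11*8 = 4/3 + 88 = 268/3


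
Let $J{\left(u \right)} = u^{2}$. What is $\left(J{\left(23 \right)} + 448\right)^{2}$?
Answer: $954529$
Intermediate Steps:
$\left(J{\left(23 \right)} + 448\right)^{2} = \left(23^{2} + 448\right)^{2} = \left(529 + 448\right)^{2} = 977^{2} = 954529$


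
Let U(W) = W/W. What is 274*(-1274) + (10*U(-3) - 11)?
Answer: -349077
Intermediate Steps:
U(W) = 1
274*(-1274) + (10*U(-3) - 11) = 274*(-1274) + (10*1 - 11) = -349076 + (10 - 11) = -349076 - 1 = -349077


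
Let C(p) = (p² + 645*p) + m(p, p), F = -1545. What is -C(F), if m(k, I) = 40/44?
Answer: -15295510/11 ≈ -1.3905e+6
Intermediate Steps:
m(k, I) = 10/11 (m(k, I) = 40*(1/44) = 10/11)
C(p) = 10/11 + p² + 645*p (C(p) = (p² + 645*p) + 10/11 = 10/11 + p² + 645*p)
-C(F) = -(10/11 + (-1545)² + 645*(-1545)) = -(10/11 + 2387025 - 996525) = -1*15295510/11 = -15295510/11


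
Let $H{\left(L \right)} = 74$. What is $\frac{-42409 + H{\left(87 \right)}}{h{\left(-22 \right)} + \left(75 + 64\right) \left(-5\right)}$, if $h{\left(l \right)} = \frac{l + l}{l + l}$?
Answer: $\frac{42335}{694} \approx 61.001$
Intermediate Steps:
$h{\left(l \right)} = 1$ ($h{\left(l \right)} = \frac{2 l}{2 l} = 2 l \frac{1}{2 l} = 1$)
$\frac{-42409 + H{\left(87 \right)}}{h{\left(-22 \right)} + \left(75 + 64\right) \left(-5\right)} = \frac{-42409 + 74}{1 + \left(75 + 64\right) \left(-5\right)} = - \frac{42335}{1 + 139 \left(-5\right)} = - \frac{42335}{1 - 695} = - \frac{42335}{-694} = \left(-42335\right) \left(- \frac{1}{694}\right) = \frac{42335}{694}$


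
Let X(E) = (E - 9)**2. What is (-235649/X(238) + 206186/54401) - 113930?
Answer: -325026391816353/2852842841 ≈ -1.1393e+5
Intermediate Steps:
X(E) = (-9 + E)**2
(-235649/X(238) + 206186/54401) - 113930 = (-235649/(-9 + 238)**2 + 206186/54401) - 113930 = (-235649/(229**2) + 206186*(1/54401)) - 113930 = (-235649/52441 + 206186/54401) - 113930 = -2006941223/2852842841 - 113930 = -325026391816353/2852842841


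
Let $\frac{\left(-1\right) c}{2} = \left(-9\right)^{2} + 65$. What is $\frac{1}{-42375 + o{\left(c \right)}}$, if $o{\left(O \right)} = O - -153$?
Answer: $- \frac{1}{42514} \approx -2.3522 \cdot 10^{-5}$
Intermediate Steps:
$c = -292$ ($c = - 2 \left(\left(-9\right)^{2} + 65\right) = - 2 \left(81 + 65\right) = \left(-2\right) 146 = -292$)
$o{\left(O \right)} = 153 + O$ ($o{\left(O \right)} = O + 153 = 153 + O$)
$\frac{1}{-42375 + o{\left(c \right)}} = \frac{1}{-42375 + \left(153 - 292\right)} = \frac{1}{-42375 - 139} = \frac{1}{-42514} = - \frac{1}{42514}$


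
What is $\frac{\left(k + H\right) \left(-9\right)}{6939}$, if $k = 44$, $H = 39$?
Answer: $- \frac{83}{771} \approx -0.10765$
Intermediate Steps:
$\frac{\left(k + H\right) \left(-9\right)}{6939} = \frac{\left(44 + 39\right) \left(-9\right)}{6939} = 83 \left(-9\right) \frac{1}{6939} = \left(-747\right) \frac{1}{6939} = - \frac{83}{771}$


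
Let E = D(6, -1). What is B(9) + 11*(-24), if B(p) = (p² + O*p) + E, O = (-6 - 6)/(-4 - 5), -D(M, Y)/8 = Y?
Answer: -163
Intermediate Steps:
D(M, Y) = -8*Y
E = 8 (E = -8*(-1) = 8)
O = 4/3 (O = -12/(-9) = -12*(-⅑) = 4/3 ≈ 1.3333)
B(p) = 8 + p² + 4*p/3 (B(p) = (p² + 4*p/3) + 8 = 8 + p² + 4*p/3)
B(9) + 11*(-24) = (8 + 9² + (4/3)*9) + 11*(-24) = (8 + 81 + 12) - 264 = 101 - 264 = -163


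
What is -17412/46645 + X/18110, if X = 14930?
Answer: 38107853/84474095 ≈ 0.45112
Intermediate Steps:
-17412/46645 + X/18110 = -17412/46645 + 14930/18110 = -17412*1/46645 + 14930*(1/18110) = -17412/46645 + 1493/1811 = 38107853/84474095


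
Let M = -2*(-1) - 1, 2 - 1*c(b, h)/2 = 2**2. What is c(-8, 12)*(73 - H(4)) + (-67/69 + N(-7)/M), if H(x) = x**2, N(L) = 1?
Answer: -15730/69 ≈ -227.97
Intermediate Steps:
c(b, h) = -4 (c(b, h) = 4 - 2*2**2 = 4 - 2*4 = 4 - 8 = -4)
M = 1 (M = 2 - 1 = 1)
c(-8, 12)*(73 - H(4)) + (-67/69 + N(-7)/M) = -4*(73 - 1*4**2) + (-67/69 + 1/1) = -4*(73 - 1*16) + (-67*1/69 + 1*1) = -4*(73 - 16) + (-67/69 + 1) = -4*57 + 2/69 = -228 + 2/69 = -15730/69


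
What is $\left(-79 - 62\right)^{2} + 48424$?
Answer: $68305$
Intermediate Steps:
$\left(-79 - 62\right)^{2} + 48424 = \left(-141\right)^{2} + 48424 = 19881 + 48424 = 68305$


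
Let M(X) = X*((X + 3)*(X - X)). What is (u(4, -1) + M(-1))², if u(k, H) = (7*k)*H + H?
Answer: 841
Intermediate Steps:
M(X) = 0 (M(X) = X*((3 + X)*0) = X*0 = 0)
u(k, H) = H + 7*H*k (u(k, H) = 7*H*k + H = H + 7*H*k)
(u(4, -1) + M(-1))² = (-(1 + 7*4) + 0)² = (-(1 + 28) + 0)² = (-1*29 + 0)² = (-29 + 0)² = (-29)² = 841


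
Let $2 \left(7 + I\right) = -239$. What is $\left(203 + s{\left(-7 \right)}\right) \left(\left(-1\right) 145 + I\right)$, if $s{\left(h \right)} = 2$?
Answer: $- \frac{111315}{2} \approx -55658.0$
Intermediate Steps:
$I = - \frac{253}{2}$ ($I = -7 + \frac{1}{2} \left(-239\right) = -7 - \frac{239}{2} = - \frac{253}{2} \approx -126.5$)
$\left(203 + s{\left(-7 \right)}\right) \left(\left(-1\right) 145 + I\right) = \left(203 + 2\right) \left(\left(-1\right) 145 - \frac{253}{2}\right) = 205 \left(-145 - \frac{253}{2}\right) = 205 \left(- \frac{543}{2}\right) = - \frac{111315}{2}$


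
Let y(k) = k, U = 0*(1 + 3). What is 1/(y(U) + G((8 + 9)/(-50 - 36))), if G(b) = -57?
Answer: -1/57 ≈ -0.017544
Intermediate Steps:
U = 0 (U = 0*4 = 0)
1/(y(U) + G((8 + 9)/(-50 - 36))) = 1/(0 - 57) = 1/(-57) = -1/57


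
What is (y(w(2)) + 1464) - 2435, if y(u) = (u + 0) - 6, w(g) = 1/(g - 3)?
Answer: -978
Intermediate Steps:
w(g) = 1/(-3 + g)
y(u) = -6 + u (y(u) = u - 6 = -6 + u)
(y(w(2)) + 1464) - 2435 = ((-6 + 1/(-3 + 2)) + 1464) - 2435 = ((-6 + 1/(-1)) + 1464) - 2435 = ((-6 - 1) + 1464) - 2435 = (-7 + 1464) - 2435 = 1457 - 2435 = -978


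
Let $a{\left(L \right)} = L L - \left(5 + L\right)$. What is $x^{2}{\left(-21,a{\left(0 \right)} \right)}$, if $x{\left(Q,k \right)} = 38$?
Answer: $1444$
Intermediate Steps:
$a{\left(L \right)} = -5 + L^{2} - L$ ($a{\left(L \right)} = L^{2} - \left(5 + L\right) = -5 + L^{2} - L$)
$x^{2}{\left(-21,a{\left(0 \right)} \right)} = 38^{2} = 1444$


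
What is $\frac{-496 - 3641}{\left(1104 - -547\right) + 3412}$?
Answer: $- \frac{4137}{5063} \approx -0.8171$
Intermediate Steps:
$\frac{-496 - 3641}{\left(1104 - -547\right) + 3412} = - \frac{4137}{\left(1104 + 547\right) + 3412} = - \frac{4137}{1651 + 3412} = - \frac{4137}{5063}$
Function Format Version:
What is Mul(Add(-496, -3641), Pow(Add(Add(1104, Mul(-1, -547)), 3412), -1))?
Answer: Rational(-4137, 5063) ≈ -0.81710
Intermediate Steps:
Mul(Add(-496, -3641), Pow(Add(Add(1104, Mul(-1, -547)), 3412), -1)) = Mul(-4137, Pow(Add(Add(1104, 547), 3412), -1)) = Mul(-4137, Pow(Add(1651, 3412), -1)) = Mul(-4137, Pow(5063, -1)) = Mul(-4137, Rational(1, 5063)) = Rational(-4137, 5063)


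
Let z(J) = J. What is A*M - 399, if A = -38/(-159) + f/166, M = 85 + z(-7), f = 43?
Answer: -1584316/4399 ≈ -360.15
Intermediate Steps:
M = 78 (M = 85 - 7 = 78)
A = 13145/26394 (A = -38/(-159) + 43/166 = -38*(-1/159) + 43*(1/166) = 38/159 + 43/166 = 13145/26394 ≈ 0.49803)
A*M - 399 = (13145/26394)*78 - 399 = 170885/4399 - 399 = -1584316/4399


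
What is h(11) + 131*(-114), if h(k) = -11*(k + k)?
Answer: -15176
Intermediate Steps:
h(k) = -22*k
h(11) + 131*(-114) = -22*11 + 131*(-114) = -242 - 14934 = -15176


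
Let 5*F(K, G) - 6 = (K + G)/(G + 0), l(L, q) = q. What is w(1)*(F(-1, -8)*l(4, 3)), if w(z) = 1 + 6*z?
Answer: 1197/40 ≈ 29.925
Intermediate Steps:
F(K, G) = 6/5 + (G + K)/(5*G) (F(K, G) = 6/5 + ((K + G)/(G + 0))/5 = 6/5 + ((G + K)/G)/5 = 6/5 + (G + K)/(5*G))
w(1)*(F(-1, -8)*l(4, 3)) = (1 + 6*1)*(((⅕)*(-1 + 7*(-8))/(-8))*3) = (1 + 6)*(((⅕)*(-⅛)*(-1 - 56))*3) = 7*(((⅕)*(-⅛)*(-57))*3) = 7*((57/40)*3) = 7*(171/40) = 1197/40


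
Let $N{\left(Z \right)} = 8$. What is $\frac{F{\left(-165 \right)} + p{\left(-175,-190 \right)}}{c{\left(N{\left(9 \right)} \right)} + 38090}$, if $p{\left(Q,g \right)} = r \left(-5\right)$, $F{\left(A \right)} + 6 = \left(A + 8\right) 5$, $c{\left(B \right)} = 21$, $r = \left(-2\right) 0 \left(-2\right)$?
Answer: $- \frac{791}{38111} \approx -0.020755$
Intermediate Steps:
$r = 0$ ($r = 0 \left(-2\right) = 0$)
$F{\left(A \right)} = 34 + 5 A$ ($F{\left(A \right)} = -6 + \left(A + 8\right) 5 = -6 + \left(8 + A\right) 5 = -6 + \left(40 + 5 A\right) = 34 + 5 A$)
$p{\left(Q,g \right)} = 0$ ($p{\left(Q,g \right)} = 0 \left(-5\right) = 0$)
$\frac{F{\left(-165 \right)} + p{\left(-175,-190 \right)}}{c{\left(N{\left(9 \right)} \right)} + 38090} = \frac{\left(34 + 5 \left(-165\right)\right) + 0}{21 + 38090} = \frac{\left(34 - 825\right) + 0}{38111} = \left(-791 + 0\right) \frac{1}{38111} = \left(-791\right) \frac{1}{38111} = - \frac{791}{38111}$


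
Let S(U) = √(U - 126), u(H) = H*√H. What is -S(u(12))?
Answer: -I*√(126 - 24*√3) ≈ -9.1886*I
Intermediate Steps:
u(H) = H^(3/2)
S(U) = √(-126 + U)
-S(u(12)) = -√(-126 + 12^(3/2)) = -√(-126 + 24*√3)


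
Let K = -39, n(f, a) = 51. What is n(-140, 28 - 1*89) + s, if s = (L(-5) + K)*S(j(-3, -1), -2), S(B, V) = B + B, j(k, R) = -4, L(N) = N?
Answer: 403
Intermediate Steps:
S(B, V) = 2*B
s = 352 (s = (-5 - 39)*(2*(-4)) = -44*(-8) = 352)
n(-140, 28 - 1*89) + s = 51 + 352 = 403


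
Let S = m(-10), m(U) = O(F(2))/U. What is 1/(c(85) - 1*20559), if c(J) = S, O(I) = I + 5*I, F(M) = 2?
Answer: -5/102801 ≈ -4.8638e-5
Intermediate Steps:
O(I) = 6*I
m(U) = 12/U (m(U) = (6*2)/U = 12/U)
S = -6/5 (S = 12/(-10) = 12*(-⅒) = -6/5 ≈ -1.2000)
c(J) = -6/5
1/(c(85) - 1*20559) = 1/(-6/5 - 1*20559) = 1/(-6/5 - 20559) = 1/(-102801/5) = -5/102801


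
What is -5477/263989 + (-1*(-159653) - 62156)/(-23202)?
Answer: -2873912543/680563642 ≈ -4.2228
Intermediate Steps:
-5477/263989 + (-1*(-159653) - 62156)/(-23202) = -5477*1/263989 + (159653 - 62156)*(-1/23202) = -5477/263989 + 97497*(-1/23202) = -5477/263989 - 10833/2578 = -2873912543/680563642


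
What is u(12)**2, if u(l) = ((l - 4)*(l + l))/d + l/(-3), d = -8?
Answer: 784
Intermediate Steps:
u(l) = -l/3 - l*(-4 + l)/4 (u(l) = ((l - 4)*(l + l))/(-8) + l/(-3) = ((-4 + l)*(2*l))*(-1/8) + l*(-1/3) = (2*l*(-4 + l))*(-1/8) - l/3 = -l*(-4 + l)/4 - l/3 = -l/3 - l*(-4 + l)/4)
u(12)**2 = ((1/12)*12*(8 - 3*12))**2 = ((1/12)*12*(8 - 36))**2 = ((1/12)*12*(-28))**2 = (-28)**2 = 784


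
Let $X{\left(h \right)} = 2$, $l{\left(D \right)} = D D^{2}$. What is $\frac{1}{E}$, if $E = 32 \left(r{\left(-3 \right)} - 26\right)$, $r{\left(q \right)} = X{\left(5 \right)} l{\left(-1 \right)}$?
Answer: $- \frac{1}{896} \approx -0.0011161$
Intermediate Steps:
$l{\left(D \right)} = D^{3}$
$r{\left(q \right)} = -2$ ($r{\left(q \right)} = 2 \left(-1\right)^{3} = 2 \left(-1\right) = -2$)
$E = -896$ ($E = 32 \left(-2 - 26\right) = 32 \left(-28\right) = -896$)
$\frac{1}{E} = \frac{1}{-896} = - \frac{1}{896}$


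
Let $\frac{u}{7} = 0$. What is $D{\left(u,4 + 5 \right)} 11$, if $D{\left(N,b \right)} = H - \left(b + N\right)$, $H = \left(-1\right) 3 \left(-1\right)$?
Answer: $-66$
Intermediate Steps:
$u = 0$ ($u = 7 \cdot 0 = 0$)
$H = 3$ ($H = \left(-3\right) \left(-1\right) = 3$)
$D{\left(N,b \right)} = 3 - N - b$ ($D{\left(N,b \right)} = 3 - \left(b + N\right) = 3 - \left(N + b\right) = 3 - N - b$)
$D{\left(u,4 + 5 \right)} 11 = \left(3 - 0 - \left(4 + 5\right)\right) 11 = \left(3 + 0 - 9\right) 11 = \left(-6\right) 11 = -66$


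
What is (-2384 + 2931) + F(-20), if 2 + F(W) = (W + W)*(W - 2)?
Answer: 1425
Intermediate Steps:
F(W) = -2 + 2*W*(-2 + W) (F(W) = -2 + (W + W)*(W - 2) = -2 + (2*W)*(-2 + W) = -2 + 2*W*(-2 + W))
(-2384 + 2931) + F(-20) = (-2384 + 2931) + (-2 - 4*(-20) + 2*(-20)²) = 547 + (-2 + 80 + 2*400) = 547 + (-2 + 80 + 800) = 547 + 878 = 1425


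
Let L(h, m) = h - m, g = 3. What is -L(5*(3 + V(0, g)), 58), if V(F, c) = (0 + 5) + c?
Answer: 3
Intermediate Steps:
V(F, c) = 5 + c
-L(5*(3 + V(0, g)), 58) = -(5*(3 + (5 + 3)) - 1*58) = -(5*(3 + 8) - 58) = -(5*11 - 58) = -(55 - 58) = -1*(-3) = 3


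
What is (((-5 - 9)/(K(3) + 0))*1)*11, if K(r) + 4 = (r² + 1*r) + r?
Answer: -14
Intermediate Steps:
K(r) = -4 + r² + 2*r (K(r) = -4 + ((r² + 1*r) + r) = -4 + ((r² + r) + r) = -4 + ((r + r²) + r) = -4 + (r² + 2*r) = -4 + r² + 2*r)
(((-5 - 9)/(K(3) + 0))*1)*11 = (((-5 - 9)/((-4 + 3² + 2*3) + 0))*1)*11 = (-14/((-4 + 9 + 6) + 0)*1)*11 = (-14/(11 + 0)*1)*11 = (-14/11*1)*11 = (-14*1/11*1)*11 = -14/11*1*11 = -14/11*11 = -14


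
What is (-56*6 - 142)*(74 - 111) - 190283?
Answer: -172597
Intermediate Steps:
(-56*6 - 142)*(74 - 111) - 190283 = (-336 - 142)*(-37) - 190283 = -478*(-37) - 190283 = 17686 - 190283 = -172597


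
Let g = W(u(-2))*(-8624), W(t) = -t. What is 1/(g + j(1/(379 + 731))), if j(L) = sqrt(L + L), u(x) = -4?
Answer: -19145280/660435578879 - sqrt(555)/660435578879 ≈ -2.8989e-5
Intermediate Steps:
g = -34496 (g = -1*(-4)*(-8624) = 4*(-8624) = -34496)
j(L) = sqrt(2)*sqrt(L) (j(L) = sqrt(2*L) = sqrt(2)*sqrt(L))
1/(g + j(1/(379 + 731))) = 1/(-34496 + sqrt(2)*sqrt(1/(379 + 731))) = 1/(-34496 + sqrt(2)*sqrt(1/1110)) = 1/(-34496 + sqrt(2)*(sqrt(1110)/1110)) = 1/(-34496 + sqrt(555)/555)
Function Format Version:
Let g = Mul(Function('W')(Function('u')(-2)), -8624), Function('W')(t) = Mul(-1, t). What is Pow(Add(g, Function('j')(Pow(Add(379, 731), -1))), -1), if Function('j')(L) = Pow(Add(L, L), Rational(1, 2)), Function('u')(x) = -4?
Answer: Add(Rational(-19145280, 660435578879), Mul(Rational(-1, 660435578879), Pow(555, Rational(1, 2)))) ≈ -2.8989e-5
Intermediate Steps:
g = -34496 (g = Mul(Mul(-1, -4), -8624) = Mul(4, -8624) = -34496)
Function('j')(L) = Mul(Pow(2, Rational(1, 2)), Pow(L, Rational(1, 2))) (Function('j')(L) = Pow(Mul(2, L), Rational(1, 2)) = Mul(Pow(2, Rational(1, 2)), Pow(L, Rational(1, 2))))
Pow(Add(g, Function('j')(Pow(Add(379, 731), -1))), -1) = Pow(Add(-34496, Mul(Pow(2, Rational(1, 2)), Pow(Pow(Add(379, 731), -1), Rational(1, 2)))), -1) = Pow(Add(-34496, Mul(Pow(2, Rational(1, 2)), Pow(Pow(1110, -1), Rational(1, 2)))), -1) = Pow(Add(-34496, Mul(Pow(2, Rational(1, 2)), Pow(Rational(1, 1110), Rational(1, 2)))), -1) = Pow(Add(-34496, Mul(Pow(2, Rational(1, 2)), Mul(Rational(1, 1110), Pow(1110, Rational(1, 2))))), -1) = Pow(Add(-34496, Mul(Rational(1, 555), Pow(555, Rational(1, 2)))), -1)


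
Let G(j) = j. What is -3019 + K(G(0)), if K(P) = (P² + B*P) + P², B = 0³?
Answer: -3019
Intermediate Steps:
B = 0
K(P) = 2*P² (K(P) = (P² + 0*P) + P² = (P² + 0) + P² = P² + P² = 2*P²)
-3019 + K(G(0)) = -3019 + 2*0² = -3019 + 2*0 = -3019 + 0 = -3019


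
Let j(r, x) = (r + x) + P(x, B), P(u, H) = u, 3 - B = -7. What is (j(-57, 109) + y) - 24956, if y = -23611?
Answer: -48406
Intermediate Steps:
B = 10 (B = 3 - 1*(-7) = 3 + 7 = 10)
j(r, x) = r + 2*x (j(r, x) = (r + x) + x = r + 2*x)
(j(-57, 109) + y) - 24956 = ((-57 + 2*109) - 23611) - 24956 = ((-57 + 218) - 23611) - 24956 = (161 - 23611) - 24956 = -23450 - 24956 = -48406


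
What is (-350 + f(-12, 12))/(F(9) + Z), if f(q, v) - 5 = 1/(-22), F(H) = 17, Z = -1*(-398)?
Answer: -7591/9130 ≈ -0.83144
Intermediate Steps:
Z = 398
f(q, v) = 109/22 (f(q, v) = 5 + 1/(-22) = 5 - 1/22 = 109/22)
(-350 + f(-12, 12))/(F(9) + Z) = (-350 + 109/22)/(17 + 398) = -7591/22/415 = -7591/22*1/415 = -7591/9130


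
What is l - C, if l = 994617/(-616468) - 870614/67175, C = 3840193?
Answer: -159027749423983027/41411237900 ≈ -3.8402e+6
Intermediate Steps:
l = -603519068327/41411237900 (l = 994617*(-1/616468) - 870614*1/67175 = -994617/616468 - 870614/67175 = -603519068327/41411237900 ≈ -14.574)
l - C = -603519068327/41411237900 - 1*3840193 = -603519068327/41411237900 - 3840193 = -159027749423983027/41411237900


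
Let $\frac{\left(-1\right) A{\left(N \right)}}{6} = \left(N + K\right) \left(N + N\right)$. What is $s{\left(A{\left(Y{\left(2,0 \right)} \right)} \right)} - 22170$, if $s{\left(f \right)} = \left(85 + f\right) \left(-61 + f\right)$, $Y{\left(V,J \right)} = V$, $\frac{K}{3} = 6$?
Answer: $191525$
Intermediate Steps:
$K = 18$ ($K = 3 \cdot 6 = 18$)
$A{\left(N \right)} = - 12 N \left(18 + N\right)$ ($A{\left(N \right)} = - 6 \left(N + 18\right) \left(N + N\right) = - 6 \left(18 + N\right) 2 N = - 6 \cdot 2 N \left(18 + N\right) = - 12 N \left(18 + N\right)$)
$s{\left(f \right)} = \left(-61 + f\right) \left(85 + f\right)$
$s{\left(A{\left(Y{\left(2,0 \right)} \right)} \right)} - 22170 = \left(-5185 + \left(\left(-12\right) 2 \left(18 + 2\right)\right)^{2} + 24 \left(\left(-12\right) 2 \left(18 + 2\right)\right)\right) - 22170 = \left(-5185 + \left(\left(-12\right) 2 \cdot 20\right)^{2} + 24 \left(\left(-12\right) 2 \cdot 20\right)\right) - 22170 = \left(-5185 + \left(-480\right)^{2} + 24 \left(-480\right)\right) - 22170 = \left(-5185 + 230400 - 11520\right) - 22170 = 213695 - 22170 = 191525$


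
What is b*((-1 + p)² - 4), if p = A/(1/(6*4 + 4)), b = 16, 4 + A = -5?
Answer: 1024080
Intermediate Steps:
A = -9 (A = -4 - 5 = -9)
p = -252 (p = -9/(1/(6*4 + 4)) = -9/(1/(24 + 4)) = -9/(1/28) = -9/1/28 = -9*28 = -252)
b*((-1 + p)² - 4) = 16*((-1 - 252)² - 4) = 16*((-253)² - 4) = 16*(64009 - 4) = 16*64005 = 1024080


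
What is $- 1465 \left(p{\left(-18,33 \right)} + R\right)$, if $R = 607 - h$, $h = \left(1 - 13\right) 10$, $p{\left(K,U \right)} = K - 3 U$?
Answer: $-893650$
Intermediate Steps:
$h = -120$ ($h = \left(-12\right) 10 = -120$)
$R = 727$ ($R = 607 - -120 = 607 + 120 = 727$)
$- 1465 \left(p{\left(-18,33 \right)} + R\right) = - 1465 \left(\left(-18 - 99\right) + 727\right) = - 1465 \left(-117 + 727\right) = \left(-1465\right) 610 = -893650$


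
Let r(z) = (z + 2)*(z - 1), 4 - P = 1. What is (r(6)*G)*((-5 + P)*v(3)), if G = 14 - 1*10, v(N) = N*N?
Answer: -2880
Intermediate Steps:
P = 3 (P = 4 - 1*1 = 4 - 1 = 3)
v(N) = N²
G = 4 (G = 14 - 10 = 4)
r(z) = (-1 + z)*(2 + z) (r(z) = (2 + z)*(-1 + z) = (-1 + z)*(2 + z))
(r(6)*G)*((-5 + P)*v(3)) = ((-2 + 6 + 6²)*4)*((-5 + 3)*3²) = ((-2 + 6 + 36)*4)*(-2*9) = (40*4)*(-18) = 160*(-18) = -2880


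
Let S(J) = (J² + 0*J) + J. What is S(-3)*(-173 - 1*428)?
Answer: -3606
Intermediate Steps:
S(J) = J + J² (S(J) = (J² + 0) + J = J² + J = J + J²)
S(-3)*(-173 - 1*428) = (-3*(1 - 3))*(-173 - 1*428) = (-3*(-2))*(-173 - 428) = 6*(-601) = -3606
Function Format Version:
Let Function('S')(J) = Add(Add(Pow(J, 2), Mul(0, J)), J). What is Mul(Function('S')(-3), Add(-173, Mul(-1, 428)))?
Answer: -3606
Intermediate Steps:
Function('S')(J) = Add(J, Pow(J, 2)) (Function('S')(J) = Add(Add(Pow(J, 2), 0), J) = Add(Pow(J, 2), J) = Add(J, Pow(J, 2)))
Mul(Function('S')(-3), Add(-173, Mul(-1, 428))) = Mul(Mul(-3, Add(1, -3)), Add(-173, Mul(-1, 428))) = Mul(Mul(-3, -2), Add(-173, -428)) = Mul(6, -601) = -3606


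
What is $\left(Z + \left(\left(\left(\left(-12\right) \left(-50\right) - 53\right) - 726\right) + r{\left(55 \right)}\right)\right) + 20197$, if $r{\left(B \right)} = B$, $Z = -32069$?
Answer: $-11996$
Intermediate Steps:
$\left(Z + \left(\left(\left(\left(-12\right) \left(-50\right) - 53\right) - 726\right) + r{\left(55 \right)}\right)\right) + 20197 = \left(-32069 + \left(\left(\left(\left(-12\right) \left(-50\right) - 53\right) - 726\right) + 55\right)\right) + 20197 = \left(-32069 + \left(\left(\left(600 - 53\right) - 726\right) + 55\right)\right) + 20197 = \left(-32069 + \left(\left(547 - 726\right) + 55\right)\right) + 20197 = \left(-32069 + \left(-179 + 55\right)\right) + 20197 = \left(-32069 - 124\right) + 20197 = -32193 + 20197 = -11996$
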